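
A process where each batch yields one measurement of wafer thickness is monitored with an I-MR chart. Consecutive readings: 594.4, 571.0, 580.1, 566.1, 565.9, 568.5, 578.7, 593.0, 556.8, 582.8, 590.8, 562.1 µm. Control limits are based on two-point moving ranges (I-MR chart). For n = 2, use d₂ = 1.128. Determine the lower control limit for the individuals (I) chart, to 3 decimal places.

534.095

X̄ = (594.4 + 571.0 + 580.1 + 566.1 + 565.9 + 568.5 + 578.7 + 593.0 + 556.8 + 582.8 + 590.8 + 562.1) / 12 = 575.8500
Moving ranges: 23.4, 9.1, 14.0, 0.2, 2.6, 10.2, 14.3, 36.2, 26.0, 8.0, 28.7; M̄R̄ = 172.7000 / 11 = 15.7000
LCL = X̄ − 3·M̄R̄/d₂ = 575.8500 − 3 × 15.7000 / 1.128 = 534.0947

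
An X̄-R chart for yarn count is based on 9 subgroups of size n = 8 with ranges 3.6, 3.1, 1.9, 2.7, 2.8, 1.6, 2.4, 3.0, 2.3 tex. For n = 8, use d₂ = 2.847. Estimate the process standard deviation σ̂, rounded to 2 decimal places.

R̄ = (3.6 + 3.1 + 1.9 + 2.7 + 2.8 + 1.6 + 2.4 + 3.0 + 2.3) / 9 = 2.6000
σ̂ = R̄ / d₂ = 2.6000 / 2.847 = 0.9132

0.91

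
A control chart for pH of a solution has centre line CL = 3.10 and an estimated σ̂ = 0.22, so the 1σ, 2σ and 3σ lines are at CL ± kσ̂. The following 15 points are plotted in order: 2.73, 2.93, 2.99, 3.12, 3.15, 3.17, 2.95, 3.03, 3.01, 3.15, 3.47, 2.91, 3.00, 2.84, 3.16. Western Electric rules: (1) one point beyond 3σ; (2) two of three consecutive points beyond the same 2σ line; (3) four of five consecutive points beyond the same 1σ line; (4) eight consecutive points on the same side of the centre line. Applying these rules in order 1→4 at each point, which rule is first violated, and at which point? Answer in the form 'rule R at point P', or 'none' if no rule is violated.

none

Zone of each point (C = within 1σ̂, B = 1σ̂–2σ̂, A = 2σ̂–3σ̂, * = beyond 3σ̂; sign = side of CL): 1:-B, 2:-C, 3:-C, 4:+C, 5:+C, 6:+C, 7:-C, 8:-C, 9:-C, 10:+C, 11:+B, 12:-C, 13:-C, 14:-B, 15:+C
No rule fires across all 15 points.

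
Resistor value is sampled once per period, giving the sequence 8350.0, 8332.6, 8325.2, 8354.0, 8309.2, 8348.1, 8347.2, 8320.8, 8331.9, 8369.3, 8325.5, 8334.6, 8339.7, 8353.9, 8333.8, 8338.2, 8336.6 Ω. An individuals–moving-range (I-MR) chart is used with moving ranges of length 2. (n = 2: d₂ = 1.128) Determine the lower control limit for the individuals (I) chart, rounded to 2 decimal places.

X̄ = (8350.0 + 8332.6 + 8325.2 + 8354.0 + 8309.2 + 8348.1 + 8347.2 + 8320.8 + 8331.9 + 8369.3 + 8325.5 + 8334.6 + 8339.7 + 8353.9 + 8333.8 + 8338.2 + 8336.6) / 17 = 8338.2706
Moving ranges: 17.4, 7.4, 28.8, 44.8, 38.9, 0.9, 26.4, 11.1, 37.4, 43.8, 9.1, 5.1, 14.2, 20.1, 4.4, 1.6; M̄R̄ = 311.4000 / 16 = 19.4625
LCL = X̄ − 3·M̄R̄/d₂ = 8338.2706 − 3 × 19.4625 / 1.128 = 8286.5086

8286.51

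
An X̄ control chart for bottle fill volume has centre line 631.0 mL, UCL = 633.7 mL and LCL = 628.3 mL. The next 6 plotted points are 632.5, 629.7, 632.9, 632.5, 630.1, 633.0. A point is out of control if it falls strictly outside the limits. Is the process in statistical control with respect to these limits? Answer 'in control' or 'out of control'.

in control

All 6 points lie within [628.3, 633.7].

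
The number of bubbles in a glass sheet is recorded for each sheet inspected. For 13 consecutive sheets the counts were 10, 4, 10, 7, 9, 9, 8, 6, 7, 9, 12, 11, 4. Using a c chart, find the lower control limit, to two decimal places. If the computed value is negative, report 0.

0.00

c̄ = (10 + 4 + 10 + 7 + 9 + 9 + 8 + 6 + 7 + 9 + 12 + 11 + 4) / 13 = 106 / 13 = 8.1538
LCL = c̄ − 3√c̄ = 8.1538 − 3 × 2.8555 = -0.4126 → 0 (cannot be negative)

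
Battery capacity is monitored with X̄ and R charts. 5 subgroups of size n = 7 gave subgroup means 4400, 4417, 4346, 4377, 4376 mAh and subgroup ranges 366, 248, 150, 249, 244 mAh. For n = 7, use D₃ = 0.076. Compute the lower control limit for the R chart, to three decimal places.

R̄ = (366 + 248 + 150 + 249 + 244) / 5 = 1257.0000 / 5 = 251.4000
LCL_R = D₃·R̄ = 0.076 × 251.4000 = 19.1064

19.106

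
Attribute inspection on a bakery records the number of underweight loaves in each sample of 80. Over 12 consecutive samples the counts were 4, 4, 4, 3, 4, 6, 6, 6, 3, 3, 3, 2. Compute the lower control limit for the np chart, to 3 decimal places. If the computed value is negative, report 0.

p̄ = Σdᵢ / (k·n) = 48 / (12 × 80) = 0.05000
LCL = np̄ − 3·√(np̄(1−p̄)) = 4.0000 − 3 × 1.9494 = -1.8481 → 0 (negative, so LCL = 0)

0.000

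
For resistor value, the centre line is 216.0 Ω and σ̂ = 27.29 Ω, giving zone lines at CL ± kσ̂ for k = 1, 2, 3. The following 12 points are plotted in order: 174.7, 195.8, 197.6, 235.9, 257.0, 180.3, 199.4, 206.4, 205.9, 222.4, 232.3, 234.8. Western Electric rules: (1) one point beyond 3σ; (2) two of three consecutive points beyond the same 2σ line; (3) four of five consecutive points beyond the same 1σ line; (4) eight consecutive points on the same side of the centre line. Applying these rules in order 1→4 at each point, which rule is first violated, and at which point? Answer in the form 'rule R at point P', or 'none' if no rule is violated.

none

Zone of each point (C = within 1σ̂, B = 1σ̂–2σ̂, A = 2σ̂–3σ̂, * = beyond 3σ̂; sign = side of CL): 1:-B, 2:-C, 3:-C, 4:+C, 5:+B, 6:-B, 7:-C, 8:-C, 9:-C, 10:+C, 11:+C, 12:+C
No rule fires across all 12 points.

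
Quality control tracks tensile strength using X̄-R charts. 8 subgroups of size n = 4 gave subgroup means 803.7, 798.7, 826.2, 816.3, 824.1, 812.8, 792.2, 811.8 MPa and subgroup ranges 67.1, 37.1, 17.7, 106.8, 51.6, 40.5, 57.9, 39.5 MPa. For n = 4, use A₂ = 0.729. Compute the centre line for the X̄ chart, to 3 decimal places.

X̄̄ = (803.7 + 798.7 + 826.2 + 816.3 + 824.1 + 812.8 + 792.2 + 811.8) / 8 = 6485.8000 / 8 = 810.7250
CL = X̄̄ = 810.7250

810.725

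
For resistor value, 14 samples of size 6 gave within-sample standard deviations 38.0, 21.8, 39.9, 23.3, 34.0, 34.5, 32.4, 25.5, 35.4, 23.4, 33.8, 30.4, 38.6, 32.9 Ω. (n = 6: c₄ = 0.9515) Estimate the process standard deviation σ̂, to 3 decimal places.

s̄ = (38.0 + 21.8 + 39.9 + 23.3 + 34.0 + 34.5 + 32.4 + 25.5 + 35.4 + 23.4 + 33.8 + 30.4 + 38.6 + 32.9) / 14 = 31.7071
σ̂ = s̄ / c₄ = 31.7071 / 0.9515 = 33.3233

33.323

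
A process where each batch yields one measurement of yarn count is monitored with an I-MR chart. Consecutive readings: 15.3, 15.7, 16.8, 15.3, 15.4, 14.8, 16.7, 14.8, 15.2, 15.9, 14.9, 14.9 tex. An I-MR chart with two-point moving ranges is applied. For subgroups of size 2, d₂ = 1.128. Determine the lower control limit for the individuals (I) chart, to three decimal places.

13.154

X̄ = (15.3 + 15.7 + 16.8 + 15.3 + 15.4 + 14.8 + 16.7 + 14.8 + 15.2 + 15.9 + 14.9 + 14.9) / 12 = 15.4750
Moving ranges: 0.4, 1.1, 1.5, 0.1, 0.6, 1.9, 1.9, 0.4, 0.7, 1.0, 0.0; M̄R̄ = 9.6000 / 11 = 0.8727
LCL = X̄ − 3·M̄R̄/d₂ = 15.4750 − 3 × 0.8727 / 1.128 = 13.1539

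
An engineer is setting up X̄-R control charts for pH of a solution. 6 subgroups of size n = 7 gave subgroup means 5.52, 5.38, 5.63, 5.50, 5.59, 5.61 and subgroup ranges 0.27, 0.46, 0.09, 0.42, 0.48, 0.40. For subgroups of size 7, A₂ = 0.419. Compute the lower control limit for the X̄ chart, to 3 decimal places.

X̄̄ = (5.52 + 5.38 + 5.63 + 5.50 + 5.59 + 5.61) / 6 = 33.2300 / 6 = 5.5383
R̄ = (0.27 + 0.46 + 0.09 + 0.42 + 0.48 + 0.40) / 6 = 2.1200 / 6 = 0.3533
LCL = X̄̄ − A₂·R̄ = 5.5383 − 0.419 × 0.3533 = 5.3903

5.390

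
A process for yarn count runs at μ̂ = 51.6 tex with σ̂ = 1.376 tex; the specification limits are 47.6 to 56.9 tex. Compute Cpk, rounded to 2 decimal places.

0.97

Cpu = (USL − μ̂) / (3σ̂) = (56.9 − 51.6) / (3 × 1.376) = 1.2839; Cpl = (μ̂ − LSL) / (3σ̂) = (51.6 − 47.6) / (3 × 1.376) = 0.9690; Cpk = min(Cpu, Cpl) = 0.9690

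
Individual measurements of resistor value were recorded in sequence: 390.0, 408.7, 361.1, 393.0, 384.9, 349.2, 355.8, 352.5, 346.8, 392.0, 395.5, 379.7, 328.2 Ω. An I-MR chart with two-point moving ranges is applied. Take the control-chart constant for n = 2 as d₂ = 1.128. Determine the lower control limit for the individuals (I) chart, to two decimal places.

X̄ = (390.0 + 408.7 + 361.1 + 393.0 + 384.9 + 349.2 + 355.8 + 352.5 + 346.8 + 392.0 + 395.5 + 379.7 + 328.2) / 13 = 372.1077
Moving ranges: 18.7, 47.6, 31.9, 8.1, 35.7, 6.6, 3.3, 5.7, 45.2, 3.5, 15.8, 51.5; M̄R̄ = 273.6000 / 12 = 22.8000
LCL = X̄ − 3·M̄R̄/d₂ = 372.1077 − 3 × 22.8000 / 1.128 = 311.4694

311.47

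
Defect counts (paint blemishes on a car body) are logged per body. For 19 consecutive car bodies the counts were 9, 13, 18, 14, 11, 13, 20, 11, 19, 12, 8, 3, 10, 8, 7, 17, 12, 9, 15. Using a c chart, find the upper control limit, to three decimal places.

22.468

c̄ = (9 + 13 + 18 + 14 + 11 + 13 + 20 + 11 + 19 + 12 + 8 + 3 + 10 + 8 + 7 + 17 + 12 + 9 + 15) / 19 = 229 / 19 = 12.0526
UCL = c̄ + 3√c̄ = 12.0526 + 3 × √12.0526 = 12.0526 + 3 × 3.4717 = 22.4677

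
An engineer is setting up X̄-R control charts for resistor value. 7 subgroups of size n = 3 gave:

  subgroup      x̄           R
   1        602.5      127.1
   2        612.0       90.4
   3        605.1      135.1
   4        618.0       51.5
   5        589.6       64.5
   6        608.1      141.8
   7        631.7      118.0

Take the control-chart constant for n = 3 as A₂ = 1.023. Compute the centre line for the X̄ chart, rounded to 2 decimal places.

X̄̄ = (602.5 + 612.0 + 605.1 + 618.0 + 589.6 + 608.1 + 631.7) / 7 = 4267.0000 / 7 = 609.5714
CL = X̄̄ = 609.5714

609.57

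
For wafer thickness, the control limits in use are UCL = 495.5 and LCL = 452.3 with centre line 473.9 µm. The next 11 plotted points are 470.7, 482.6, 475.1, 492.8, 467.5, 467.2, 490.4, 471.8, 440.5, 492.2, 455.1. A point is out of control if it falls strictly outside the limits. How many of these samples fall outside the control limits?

Compare each point to [452.3, 495.5]: sample 9 = 440.5 < LCL.

1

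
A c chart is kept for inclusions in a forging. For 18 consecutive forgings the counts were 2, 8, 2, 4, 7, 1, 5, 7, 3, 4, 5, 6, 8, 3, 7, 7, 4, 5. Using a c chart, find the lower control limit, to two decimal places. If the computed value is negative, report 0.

0.00

c̄ = (2 + 8 + 2 + 4 + 7 + 1 + 5 + 7 + 3 + 4 + 5 + 6 + 8 + 3 + 7 + 7 + 4 + 5) / 18 = 88 / 18 = 4.8889
LCL = c̄ − 3√c̄ = 4.8889 − 3 × 2.2111 = -1.7444 → 0 (cannot be negative)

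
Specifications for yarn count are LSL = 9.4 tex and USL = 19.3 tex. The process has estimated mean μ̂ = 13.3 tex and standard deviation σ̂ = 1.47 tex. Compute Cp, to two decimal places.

Cp = (USL − LSL) / (6σ̂) = (19.3 − 9.4) / (6 × 1.47) = 9.9000 / 8.8200 = 1.1224

1.12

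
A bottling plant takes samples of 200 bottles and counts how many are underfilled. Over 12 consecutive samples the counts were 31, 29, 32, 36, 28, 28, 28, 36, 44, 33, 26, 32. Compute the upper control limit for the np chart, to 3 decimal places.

p̄ = Σdᵢ / (k·n) = 383 / (12 × 200) = 0.15958
UCL = np̄ + 3·√(np̄(1−p̄)) = 31.9167 + 3 × √(31.9167×0.84042) = 31.9167 + 3 × 5.1791 = 47.4540

47.454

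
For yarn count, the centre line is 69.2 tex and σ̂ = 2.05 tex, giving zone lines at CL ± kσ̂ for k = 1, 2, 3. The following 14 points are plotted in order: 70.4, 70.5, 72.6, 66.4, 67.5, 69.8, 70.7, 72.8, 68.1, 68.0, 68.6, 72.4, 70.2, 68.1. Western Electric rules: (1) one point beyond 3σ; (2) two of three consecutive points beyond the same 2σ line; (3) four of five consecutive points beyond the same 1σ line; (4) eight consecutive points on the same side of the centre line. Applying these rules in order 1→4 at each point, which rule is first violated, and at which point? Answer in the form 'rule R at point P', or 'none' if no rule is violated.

Zone of each point (C = within 1σ̂, B = 1σ̂–2σ̂, A = 2σ̂–3σ̂, * = beyond 3σ̂; sign = side of CL): 1:+C, 2:+C, 3:+B, 4:-B, 5:-C, 6:+C, 7:+C, 8:+B, 9:-C, 10:-C, 11:-C, 12:+B, 13:+C, 14:-C
No rule fires across all 14 points.

none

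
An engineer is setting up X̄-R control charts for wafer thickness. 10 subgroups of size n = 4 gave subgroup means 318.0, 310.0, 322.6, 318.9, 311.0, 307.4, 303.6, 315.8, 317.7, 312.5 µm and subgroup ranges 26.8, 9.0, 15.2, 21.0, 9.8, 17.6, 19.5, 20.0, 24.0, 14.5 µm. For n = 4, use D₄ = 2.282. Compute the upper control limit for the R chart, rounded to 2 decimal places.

R̄ = (26.8 + 9.0 + 15.2 + 21.0 + 9.8 + 17.6 + 19.5 + 20.0 + 24.0 + 14.5) / 10 = 177.4000 / 10 = 17.7400
UCL_R = D₄·R̄ = 2.282 × 17.7400 = 40.4827

40.48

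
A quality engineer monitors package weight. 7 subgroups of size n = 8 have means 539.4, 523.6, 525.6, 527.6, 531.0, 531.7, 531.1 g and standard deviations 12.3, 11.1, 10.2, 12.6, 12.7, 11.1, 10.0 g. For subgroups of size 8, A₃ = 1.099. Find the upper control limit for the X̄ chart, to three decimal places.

542.560

X̄̄ = (539.4 + 523.6 + 525.6 + 527.6 + 531.0 + 531.7 + 531.1) / 7 = 530.0000
s̄ = (12.3 + 11.1 + 10.2 + 12.6 + 12.7 + 11.1 + 10.0) / 7 = 11.4286
UCL = X̄̄ + A₃·s̄ = 530.0000 + 1.099 × 11.4286 = 542.5600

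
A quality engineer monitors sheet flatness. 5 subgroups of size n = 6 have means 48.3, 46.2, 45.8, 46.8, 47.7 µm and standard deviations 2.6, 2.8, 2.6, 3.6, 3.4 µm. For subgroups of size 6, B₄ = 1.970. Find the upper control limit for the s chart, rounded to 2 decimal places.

5.91

s̄ = (2.6 + 2.8 + 2.6 + 3.6 + 3.4) / 5 = 3.0000
UCL_s = B₄·s̄ = 1.970 × 3.0000 = 5.9100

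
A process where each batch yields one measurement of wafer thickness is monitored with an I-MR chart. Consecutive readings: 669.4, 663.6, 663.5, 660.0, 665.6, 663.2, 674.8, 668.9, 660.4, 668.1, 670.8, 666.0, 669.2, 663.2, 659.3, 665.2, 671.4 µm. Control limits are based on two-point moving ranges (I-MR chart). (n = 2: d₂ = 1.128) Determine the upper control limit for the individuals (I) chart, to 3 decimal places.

679.965

X̄ = (669.4 + 663.6 + 663.5 + 660.0 + 665.6 + 663.2 + 674.8 + 668.9 + 660.4 + 668.1 + 670.8 + 666.0 + 669.2 + 663.2 + 659.3 + 665.2 + 671.4) / 17 = 666.0353
Moving ranges: 5.8, 0.1, 3.5, 5.6, 2.4, 11.6, 5.9, 8.5, 7.7, 2.7, 4.8, 3.2, 6.0, 3.9, 5.9, 6.2; M̄R̄ = 83.8000 / 16 = 5.2375
UCL = X̄ + 3·M̄R̄/d₂ = 666.0353 + 3 × 5.2375 / 1.128 = 679.9648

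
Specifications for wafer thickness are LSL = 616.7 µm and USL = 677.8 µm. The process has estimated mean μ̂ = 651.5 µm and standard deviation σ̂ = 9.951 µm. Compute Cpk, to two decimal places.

Cpu = (USL − μ̂) / (3σ̂) = (677.8 − 651.5) / (3 × 9.951) = 0.8810; Cpl = (μ̂ − LSL) / (3σ̂) = (651.5 − 616.7) / (3 × 9.951) = 1.1657; Cpk = min(Cpu, Cpl) = 0.8810

0.88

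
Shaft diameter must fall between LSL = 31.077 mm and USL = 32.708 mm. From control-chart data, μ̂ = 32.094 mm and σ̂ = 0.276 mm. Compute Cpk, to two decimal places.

0.74

Cpu = (USL − μ̂) / (3σ̂) = (32.708 − 32.094) / (3 × 0.276) = 0.7415; Cpl = (μ̂ − LSL) / (3σ̂) = (32.094 − 31.077) / (3 × 0.276) = 1.2283; Cpk = min(Cpu, Cpl) = 0.7415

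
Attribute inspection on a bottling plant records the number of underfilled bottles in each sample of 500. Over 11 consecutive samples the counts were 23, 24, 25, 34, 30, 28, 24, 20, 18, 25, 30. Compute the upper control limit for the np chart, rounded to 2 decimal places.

40.32

p̄ = Σdᵢ / (k·n) = 281 / (11 × 500) = 0.05109
UCL = np̄ + 3·√(np̄(1−p̄)) = 25.5455 + 3 × √(25.5455×0.94891) = 25.5455 + 3 × 4.9234 = 40.3158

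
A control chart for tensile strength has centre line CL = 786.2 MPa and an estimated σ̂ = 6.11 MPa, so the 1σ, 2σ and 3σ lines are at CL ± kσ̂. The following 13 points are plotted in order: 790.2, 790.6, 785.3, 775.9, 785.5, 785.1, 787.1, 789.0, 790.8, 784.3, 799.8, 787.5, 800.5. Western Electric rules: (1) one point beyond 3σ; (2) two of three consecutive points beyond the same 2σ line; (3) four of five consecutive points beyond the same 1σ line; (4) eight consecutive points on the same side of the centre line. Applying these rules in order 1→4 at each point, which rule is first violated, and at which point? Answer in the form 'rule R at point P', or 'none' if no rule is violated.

rule 2 at point 13

Zone of each point (C = within 1σ̂, B = 1σ̂–2σ̂, A = 2σ̂–3σ̂, * = beyond 3σ̂; sign = side of CL): 1:+C, 2:+C, 3:-C, 4:-B, 5:-C, 6:-C, 7:+C, 8:+C, 9:+C, 10:-C, 11:+A, 12:+C, 13:+A
Rule 2 (two of three consecutive points beyond the same 2σ limit) is satisfied at point 13.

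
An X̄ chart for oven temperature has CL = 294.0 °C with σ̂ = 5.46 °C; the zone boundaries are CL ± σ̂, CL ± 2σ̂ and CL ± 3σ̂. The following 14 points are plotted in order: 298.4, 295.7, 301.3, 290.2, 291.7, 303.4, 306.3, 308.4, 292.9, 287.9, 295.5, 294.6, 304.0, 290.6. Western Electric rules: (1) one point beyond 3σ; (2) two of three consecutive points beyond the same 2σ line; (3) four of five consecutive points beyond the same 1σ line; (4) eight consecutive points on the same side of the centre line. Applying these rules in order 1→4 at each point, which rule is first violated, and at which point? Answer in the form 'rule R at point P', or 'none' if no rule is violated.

rule 2 at point 8

Zone of each point (C = within 1σ̂, B = 1σ̂–2σ̂, A = 2σ̂–3σ̂, * = beyond 3σ̂; sign = side of CL): 1:+C, 2:+C, 3:+B, 4:-C, 5:-C, 6:+B, 7:+A, 8:+A, 9:-C, 10:-B, 11:+C, 12:+C, 13:+B, 14:-C
Rule 2 (two of three consecutive points beyond the same 2σ limit) is satisfied at point 8.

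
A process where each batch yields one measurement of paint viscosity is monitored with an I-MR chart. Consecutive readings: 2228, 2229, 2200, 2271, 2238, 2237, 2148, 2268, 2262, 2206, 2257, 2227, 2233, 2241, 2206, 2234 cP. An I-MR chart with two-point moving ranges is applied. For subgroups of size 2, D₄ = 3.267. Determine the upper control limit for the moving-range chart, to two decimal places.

122.84

Moving ranges: 1, 29, 71, 33, 1, 89, 120, 6, 56, 51, 30, 6, 8, 35, 28; M̄R̄ = 564.0000 / 15 = 37.6000
UCL_MR = D₄·M̄R̄ = 3.267 × 37.6000 = 122.8392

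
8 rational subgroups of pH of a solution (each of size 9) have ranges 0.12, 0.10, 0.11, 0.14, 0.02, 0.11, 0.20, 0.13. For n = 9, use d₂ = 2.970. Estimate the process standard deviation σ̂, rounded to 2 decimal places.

R̄ = (0.12 + 0.10 + 0.11 + 0.14 + 0.02 + 0.11 + 0.20 + 0.13) / 8 = 0.1163
σ̂ = R̄ / d₂ = 0.1163 / 2.970 = 0.0391

0.04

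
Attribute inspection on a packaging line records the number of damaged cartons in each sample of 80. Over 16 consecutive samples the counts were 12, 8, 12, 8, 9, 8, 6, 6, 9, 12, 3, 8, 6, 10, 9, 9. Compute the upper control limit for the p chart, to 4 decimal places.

0.2085

p̄ = Σdᵢ / (k·n) = 135 / (16 × 80) = 0.10547
UCL = p̄ + 3·√(p̄(1−p̄)/n) = 0.10547 + 3 × √(0.10547×0.89453/80) = 0.10547 + 3 × 0.03434 = 0.20849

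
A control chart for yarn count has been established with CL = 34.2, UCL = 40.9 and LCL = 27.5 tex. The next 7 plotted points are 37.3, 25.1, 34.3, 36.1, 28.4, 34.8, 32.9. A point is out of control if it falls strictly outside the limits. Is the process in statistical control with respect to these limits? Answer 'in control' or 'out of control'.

Compare each point to [27.5, 40.9]: sample 2 = 25.1 < LCL.

out of control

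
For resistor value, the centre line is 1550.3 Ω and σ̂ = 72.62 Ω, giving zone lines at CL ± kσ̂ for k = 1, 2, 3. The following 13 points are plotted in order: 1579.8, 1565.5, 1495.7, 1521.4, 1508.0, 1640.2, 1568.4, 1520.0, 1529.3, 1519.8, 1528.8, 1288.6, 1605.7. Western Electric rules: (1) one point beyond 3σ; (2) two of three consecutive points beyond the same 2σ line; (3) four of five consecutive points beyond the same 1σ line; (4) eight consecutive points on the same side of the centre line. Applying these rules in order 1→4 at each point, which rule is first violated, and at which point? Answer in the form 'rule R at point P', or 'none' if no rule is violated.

Zone of each point (C = within 1σ̂, B = 1σ̂–2σ̂, A = 2σ̂–3σ̂, * = beyond 3σ̂; sign = side of CL): 1:+C, 2:+C, 3:-C, 4:-C, 5:-C, 6:+B, 7:+C, 8:-C, 9:-C, 10:-C, 11:-C, 12:-*, 13:+C
Rule 1 (one point beyond the 3σ limits) is satisfied at point 12.

rule 1 at point 12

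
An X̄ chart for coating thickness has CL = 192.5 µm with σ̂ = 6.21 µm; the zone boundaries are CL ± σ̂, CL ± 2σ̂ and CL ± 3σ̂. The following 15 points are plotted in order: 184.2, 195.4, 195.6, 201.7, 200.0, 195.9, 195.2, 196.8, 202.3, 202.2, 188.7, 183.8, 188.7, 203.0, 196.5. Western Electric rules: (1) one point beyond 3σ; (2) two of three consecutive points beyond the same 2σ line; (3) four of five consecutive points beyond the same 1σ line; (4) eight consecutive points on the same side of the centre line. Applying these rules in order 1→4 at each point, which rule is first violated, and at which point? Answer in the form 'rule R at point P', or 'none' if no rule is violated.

Zone of each point (C = within 1σ̂, B = 1σ̂–2σ̂, A = 2σ̂–3σ̂, * = beyond 3σ̂; sign = side of CL): 1:-B, 2:+C, 3:+C, 4:+B, 5:+B, 6:+C, 7:+C, 8:+C, 9:+B, 10:+B, 11:-C, 12:-B, 13:-C, 14:+B, 15:+C
Rule 4 (eight consecutive points on the same side of the centre line) is satisfied at point 9.

rule 4 at point 9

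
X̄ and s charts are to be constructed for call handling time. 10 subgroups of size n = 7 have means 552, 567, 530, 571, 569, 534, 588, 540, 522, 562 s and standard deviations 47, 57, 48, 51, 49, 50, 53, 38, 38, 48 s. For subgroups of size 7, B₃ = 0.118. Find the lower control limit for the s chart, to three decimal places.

s̄ = (47 + 57 + 48 + 51 + 49 + 50 + 53 + 38 + 38 + 48) / 10 = 47.9000
LCL_s = B₃·s̄ = 0.118 × 47.9000 = 5.6522

5.652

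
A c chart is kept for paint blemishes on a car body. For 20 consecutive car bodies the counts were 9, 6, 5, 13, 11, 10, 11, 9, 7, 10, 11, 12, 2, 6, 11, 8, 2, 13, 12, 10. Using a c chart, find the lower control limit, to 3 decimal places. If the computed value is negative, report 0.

c̄ = (9 + 6 + 5 + 13 + 11 + 10 + 11 + 9 + 7 + 10 + 11 + 12 + 2 + 6 + 11 + 8 + 2 + 13 + 12 + 10) / 20 = 178 / 20 = 8.9000
LCL = c̄ − 3√c̄ = 8.9000 − 3 × 2.9833 = -0.0499 → 0 (cannot be negative)

0.000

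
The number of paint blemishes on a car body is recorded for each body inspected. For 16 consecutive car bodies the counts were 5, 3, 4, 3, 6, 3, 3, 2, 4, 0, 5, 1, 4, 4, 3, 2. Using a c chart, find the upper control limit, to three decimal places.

c̄ = (5 + 3 + 4 + 3 + 6 + 3 + 3 + 2 + 4 + 0 + 5 + 1 + 4 + 4 + 3 + 2) / 16 = 52 / 16 = 3.2500
UCL = c̄ + 3√c̄ = 3.2500 + 3 × √3.2500 = 3.2500 + 3 × 1.8028 = 8.6583

8.658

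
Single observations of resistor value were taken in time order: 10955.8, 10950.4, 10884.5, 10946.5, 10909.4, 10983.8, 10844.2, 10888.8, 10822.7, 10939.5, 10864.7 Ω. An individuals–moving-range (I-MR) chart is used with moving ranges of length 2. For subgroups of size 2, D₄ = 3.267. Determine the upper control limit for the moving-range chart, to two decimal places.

Moving ranges: 5.4, 65.9, 62.0, 37.1, 74.4, 139.6, 44.6, 66.1, 116.8, 74.8; M̄R̄ = 686.7000 / 10 = 68.6700
UCL_MR = D₄·M̄R̄ = 3.267 × 68.6700 = 224.3449

224.34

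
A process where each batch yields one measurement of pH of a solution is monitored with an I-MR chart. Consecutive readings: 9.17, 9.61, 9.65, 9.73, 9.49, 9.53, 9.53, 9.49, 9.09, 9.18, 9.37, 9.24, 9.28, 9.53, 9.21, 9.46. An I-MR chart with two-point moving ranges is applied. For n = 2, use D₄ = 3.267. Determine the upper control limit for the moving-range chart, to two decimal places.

Moving ranges: 0.44, 0.04, 0.08, 0.24, 0.04, 0.00, 0.04, 0.40, 0.09, 0.19, 0.13, 0.04, 0.25, 0.32, 0.25; M̄R̄ = 2.5500 / 15 = 0.1700
UCL_MR = D₄·M̄R̄ = 3.267 × 0.1700 = 0.5554

0.56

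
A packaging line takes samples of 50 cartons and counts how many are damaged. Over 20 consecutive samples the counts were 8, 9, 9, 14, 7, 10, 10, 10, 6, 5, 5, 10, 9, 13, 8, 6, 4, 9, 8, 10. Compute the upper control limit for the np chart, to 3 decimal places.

16.468

p̄ = Σdᵢ / (k·n) = 170 / (20 × 50) = 0.17000
UCL = np̄ + 3·√(np̄(1−p̄)) = 8.5000 + 3 × √(8.5000×0.83000) = 8.5000 + 3 × 2.6561 = 16.4684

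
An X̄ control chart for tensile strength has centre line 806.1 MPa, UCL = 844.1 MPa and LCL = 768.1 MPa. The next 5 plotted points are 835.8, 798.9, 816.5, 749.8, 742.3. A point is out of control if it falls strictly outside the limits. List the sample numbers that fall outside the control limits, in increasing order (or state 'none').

Compare each point to [768.1, 844.1]: sample 4 = 749.8 < LCL; sample 5 = 742.3 < LCL.

4, 5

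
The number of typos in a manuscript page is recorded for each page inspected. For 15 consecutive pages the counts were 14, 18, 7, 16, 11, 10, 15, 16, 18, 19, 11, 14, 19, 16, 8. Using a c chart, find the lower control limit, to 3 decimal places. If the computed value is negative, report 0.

c̄ = (14 + 18 + 7 + 16 + 11 + 10 + 15 + 16 + 18 + 19 + 11 + 14 + 19 + 16 + 8) / 15 = 212 / 15 = 14.1333
LCL = c̄ − 3√c̄ = 14.1333 − 3 × 3.7594 = 2.8550

2.855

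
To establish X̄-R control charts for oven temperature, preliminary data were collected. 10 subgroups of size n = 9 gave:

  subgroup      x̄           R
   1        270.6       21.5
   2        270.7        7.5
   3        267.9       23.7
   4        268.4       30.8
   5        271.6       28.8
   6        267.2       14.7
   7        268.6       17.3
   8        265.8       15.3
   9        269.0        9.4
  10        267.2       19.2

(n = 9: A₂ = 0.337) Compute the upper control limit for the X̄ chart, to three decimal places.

X̄̄ = (270.6 + 270.7 + 267.9 + 268.4 + 271.6 + 267.2 + 268.6 + 265.8 + 269.0 + 267.2) / 10 = 2687.0000 / 10 = 268.7000
R̄ = (21.5 + 7.5 + 23.7 + 30.8 + 28.8 + 14.7 + 17.3 + 15.3 + 9.4 + 19.2) / 10 = 188.2000 / 10 = 18.8200
UCL = X̄̄ + A₂·R̄ = 268.7000 + 0.337 × 18.8200 = 275.0423

275.042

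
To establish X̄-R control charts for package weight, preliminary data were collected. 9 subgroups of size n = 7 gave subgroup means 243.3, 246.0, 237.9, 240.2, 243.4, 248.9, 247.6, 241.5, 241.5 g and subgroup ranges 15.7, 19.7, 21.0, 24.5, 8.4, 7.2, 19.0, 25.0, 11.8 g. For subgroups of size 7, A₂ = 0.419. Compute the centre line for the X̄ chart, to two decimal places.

243.37

X̄̄ = (243.3 + 246.0 + 237.9 + 240.2 + 243.4 + 248.9 + 247.6 + 241.5 + 241.5) / 9 = 2190.3000 / 9 = 243.3667
CL = X̄̄ = 243.3667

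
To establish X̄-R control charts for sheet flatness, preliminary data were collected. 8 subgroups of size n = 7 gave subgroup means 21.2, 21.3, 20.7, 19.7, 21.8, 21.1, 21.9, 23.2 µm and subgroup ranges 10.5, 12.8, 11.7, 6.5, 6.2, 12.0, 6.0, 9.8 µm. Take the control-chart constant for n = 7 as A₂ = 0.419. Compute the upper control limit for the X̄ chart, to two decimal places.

25.32

X̄̄ = (21.2 + 21.3 + 20.7 + 19.7 + 21.8 + 21.1 + 21.9 + 23.2) / 8 = 170.9000 / 8 = 21.3625
R̄ = (10.5 + 12.8 + 11.7 + 6.5 + 6.2 + 12.0 + 6.0 + 9.8) / 8 = 75.5000 / 8 = 9.4375
UCL = X̄̄ + A₂·R̄ = 21.3625 + 0.419 × 9.4375 = 25.3168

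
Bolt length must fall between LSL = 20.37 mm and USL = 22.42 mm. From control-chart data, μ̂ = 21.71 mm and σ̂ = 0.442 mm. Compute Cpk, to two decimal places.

Cpu = (USL − μ̂) / (3σ̂) = (22.42 − 21.71) / (3 × 0.442) = 0.5354; Cpl = (μ̂ − LSL) / (3σ̂) = (21.71 − 20.37) / (3 × 0.442) = 1.0106; Cpk = min(Cpu, Cpl) = 0.5354

0.54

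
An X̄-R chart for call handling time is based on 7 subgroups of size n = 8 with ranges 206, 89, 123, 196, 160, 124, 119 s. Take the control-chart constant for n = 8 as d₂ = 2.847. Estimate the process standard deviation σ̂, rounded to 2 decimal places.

R̄ = (206 + 89 + 123 + 196 + 160 + 124 + 119) / 7 = 145.2857
σ̂ = R̄ / d₂ = 145.2857 / 2.847 = 51.0312

51.03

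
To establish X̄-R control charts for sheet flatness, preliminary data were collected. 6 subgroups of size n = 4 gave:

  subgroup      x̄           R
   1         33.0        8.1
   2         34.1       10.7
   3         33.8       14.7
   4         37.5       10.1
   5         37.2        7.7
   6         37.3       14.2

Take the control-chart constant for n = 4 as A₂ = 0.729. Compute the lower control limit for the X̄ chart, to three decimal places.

27.525

X̄̄ = (33.0 + 34.1 + 33.8 + 37.5 + 37.2 + 37.3) / 6 = 212.9000 / 6 = 35.4833
R̄ = (8.1 + 10.7 + 14.7 + 10.1 + 7.7 + 14.2) / 6 = 65.5000 / 6 = 10.9167
LCL = X̄̄ − A₂·R̄ = 35.4833 − 0.729 × 10.9167 = 27.5251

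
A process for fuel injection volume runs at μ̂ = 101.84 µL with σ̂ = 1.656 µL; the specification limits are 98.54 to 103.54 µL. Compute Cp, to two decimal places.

Cp = (USL − LSL) / (6σ̂) = (103.54 − 98.54) / (6 × 1.656) = 5.0000 / 9.9360 = 0.5032

0.50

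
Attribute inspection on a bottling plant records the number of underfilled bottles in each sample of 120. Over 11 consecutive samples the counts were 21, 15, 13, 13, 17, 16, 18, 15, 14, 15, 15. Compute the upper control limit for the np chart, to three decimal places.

p̄ = Σdᵢ / (k·n) = 172 / (11 × 120) = 0.13030
UCL = np̄ + 3·√(np̄(1−p̄)) = 15.6364 + 3 × √(15.6364×0.86970) = 15.6364 + 3 × 3.6877 = 26.6994

26.699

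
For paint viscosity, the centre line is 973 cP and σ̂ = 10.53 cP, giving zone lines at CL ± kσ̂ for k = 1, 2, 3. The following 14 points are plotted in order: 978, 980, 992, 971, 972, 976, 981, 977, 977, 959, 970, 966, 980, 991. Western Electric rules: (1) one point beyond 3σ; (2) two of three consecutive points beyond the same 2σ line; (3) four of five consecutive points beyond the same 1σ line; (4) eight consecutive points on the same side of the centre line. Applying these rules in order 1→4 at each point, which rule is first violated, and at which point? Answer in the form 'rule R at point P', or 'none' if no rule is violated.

Zone of each point (C = within 1σ̂, B = 1σ̂–2σ̂, A = 2σ̂–3σ̂, * = beyond 3σ̂; sign = side of CL): 1:+C, 2:+C, 3:+B, 4:-C, 5:-C, 6:+C, 7:+C, 8:+C, 9:+C, 10:-B, 11:-C, 12:-C, 13:+C, 14:+B
No rule fires across all 14 points.

none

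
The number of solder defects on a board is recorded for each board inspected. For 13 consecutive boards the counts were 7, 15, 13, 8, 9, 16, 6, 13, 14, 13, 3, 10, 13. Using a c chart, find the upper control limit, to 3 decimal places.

20.614

c̄ = (7 + 15 + 13 + 8 + 9 + 16 + 6 + 13 + 14 + 13 + 3 + 10 + 13) / 13 = 140 / 13 = 10.7692
UCL = c̄ + 3√c̄ = 10.7692 + 3 × √10.7692 = 10.7692 + 3 × 3.2817 = 20.6142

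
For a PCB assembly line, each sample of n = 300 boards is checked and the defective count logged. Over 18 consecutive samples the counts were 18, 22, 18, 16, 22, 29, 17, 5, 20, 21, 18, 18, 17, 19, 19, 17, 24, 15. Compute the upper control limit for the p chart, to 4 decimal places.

p̄ = Σdᵢ / (k·n) = 335 / (18 × 300) = 0.06204
UCL = p̄ + 3·√(p̄(1−p̄)/n) = 0.06204 + 3 × √(0.06204×0.93796/300) = 0.06204 + 3 × 0.01393 = 0.10382

0.1038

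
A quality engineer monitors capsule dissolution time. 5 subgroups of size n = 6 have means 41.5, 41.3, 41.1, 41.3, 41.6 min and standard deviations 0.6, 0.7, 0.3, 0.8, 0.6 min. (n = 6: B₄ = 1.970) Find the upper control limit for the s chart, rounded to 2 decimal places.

s̄ = (0.6 + 0.7 + 0.3 + 0.8 + 0.6) / 5 = 0.6000
UCL_s = B₄·s̄ = 1.970 × 0.6000 = 1.1820

1.18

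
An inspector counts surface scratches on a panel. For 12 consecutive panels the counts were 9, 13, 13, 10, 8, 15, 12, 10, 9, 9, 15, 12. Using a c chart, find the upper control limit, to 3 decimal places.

c̄ = (9 + 13 + 13 + 10 + 8 + 15 + 12 + 10 + 9 + 9 + 15 + 12) / 12 = 135 / 12 = 11.2500
UCL = c̄ + 3√c̄ = 11.2500 + 3 × √11.2500 = 11.2500 + 3 × 3.3541 = 21.3123

21.312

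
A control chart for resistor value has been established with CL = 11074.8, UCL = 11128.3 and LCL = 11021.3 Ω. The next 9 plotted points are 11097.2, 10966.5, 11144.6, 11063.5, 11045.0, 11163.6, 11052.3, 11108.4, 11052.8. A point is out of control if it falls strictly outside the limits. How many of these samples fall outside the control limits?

3

Compare each point to [11021.3, 11128.3]: sample 2 = 10966.5 < LCL; sample 3 = 11144.6 > UCL; sample 6 = 11163.6 > UCL.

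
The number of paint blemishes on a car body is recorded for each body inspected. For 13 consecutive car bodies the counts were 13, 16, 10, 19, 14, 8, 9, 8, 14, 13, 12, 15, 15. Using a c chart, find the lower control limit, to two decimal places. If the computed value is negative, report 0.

c̄ = (13 + 16 + 10 + 19 + 14 + 8 + 9 + 8 + 14 + 13 + 12 + 15 + 15) / 13 = 166 / 13 = 12.7692
LCL = c̄ − 3√c̄ = 12.7692 − 3 × 3.5734 = 2.0490

2.05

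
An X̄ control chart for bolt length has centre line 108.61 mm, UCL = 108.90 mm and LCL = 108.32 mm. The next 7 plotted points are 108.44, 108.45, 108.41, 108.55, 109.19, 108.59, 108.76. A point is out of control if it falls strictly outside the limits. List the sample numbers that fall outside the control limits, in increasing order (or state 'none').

5

Compare each point to [108.32, 108.90]: sample 5 = 109.19 > UCL.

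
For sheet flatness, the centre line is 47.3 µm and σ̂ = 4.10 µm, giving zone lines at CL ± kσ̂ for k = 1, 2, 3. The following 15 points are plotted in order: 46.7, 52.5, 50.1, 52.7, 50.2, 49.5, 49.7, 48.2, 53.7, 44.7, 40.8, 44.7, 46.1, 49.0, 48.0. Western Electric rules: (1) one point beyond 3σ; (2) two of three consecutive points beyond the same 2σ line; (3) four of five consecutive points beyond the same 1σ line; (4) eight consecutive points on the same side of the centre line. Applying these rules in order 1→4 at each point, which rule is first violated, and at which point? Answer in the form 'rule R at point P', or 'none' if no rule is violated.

rule 4 at point 9

Zone of each point (C = within 1σ̂, B = 1σ̂–2σ̂, A = 2σ̂–3σ̂, * = beyond 3σ̂; sign = side of CL): 1:-C, 2:+B, 3:+C, 4:+B, 5:+C, 6:+C, 7:+C, 8:+C, 9:+B, 10:-C, 11:-B, 12:-C, 13:-C, 14:+C, 15:+C
Rule 4 (eight consecutive points on the same side of the centre line) is satisfied at point 9.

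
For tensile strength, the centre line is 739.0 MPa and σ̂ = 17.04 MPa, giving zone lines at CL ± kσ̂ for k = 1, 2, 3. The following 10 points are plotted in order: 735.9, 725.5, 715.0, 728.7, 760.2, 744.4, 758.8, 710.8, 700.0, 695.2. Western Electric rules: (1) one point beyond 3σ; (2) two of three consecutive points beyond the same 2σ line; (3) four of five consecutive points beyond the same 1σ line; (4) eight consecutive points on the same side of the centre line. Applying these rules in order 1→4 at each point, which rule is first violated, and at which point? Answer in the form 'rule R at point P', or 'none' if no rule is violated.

Zone of each point (C = within 1σ̂, B = 1σ̂–2σ̂, A = 2σ̂–3σ̂, * = beyond 3σ̂; sign = side of CL): 1:-C, 2:-C, 3:-B, 4:-C, 5:+B, 6:+C, 7:+B, 8:-B, 9:-A, 10:-A
Rule 2 (two of three consecutive points beyond the same 2σ limit) is satisfied at point 10.

rule 2 at point 10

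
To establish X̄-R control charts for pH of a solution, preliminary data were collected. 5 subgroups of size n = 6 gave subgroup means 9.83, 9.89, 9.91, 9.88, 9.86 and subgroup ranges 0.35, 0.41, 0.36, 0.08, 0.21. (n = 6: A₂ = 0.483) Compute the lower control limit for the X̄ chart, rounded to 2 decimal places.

9.74

X̄̄ = (9.83 + 9.89 + 9.91 + 9.88 + 9.86) / 5 = 49.3700 / 5 = 9.8740
R̄ = (0.35 + 0.41 + 0.36 + 0.08 + 0.21) / 5 = 1.4100 / 5 = 0.2820
LCL = X̄̄ − A₂·R̄ = 9.8740 − 0.483 × 0.2820 = 9.7378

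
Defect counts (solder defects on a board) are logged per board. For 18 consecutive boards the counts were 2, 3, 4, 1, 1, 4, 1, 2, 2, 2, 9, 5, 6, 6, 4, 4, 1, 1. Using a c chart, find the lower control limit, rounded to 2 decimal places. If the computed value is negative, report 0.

0.00

c̄ = (2 + 3 + 4 + 1 + 1 + 4 + 1 + 2 + 2 + 2 + 9 + 5 + 6 + 6 + 4 + 4 + 1 + 1) / 18 = 58 / 18 = 3.2222
LCL = c̄ − 3√c̄ = 3.2222 − 3 × 1.7951 = -2.1629 → 0 (cannot be negative)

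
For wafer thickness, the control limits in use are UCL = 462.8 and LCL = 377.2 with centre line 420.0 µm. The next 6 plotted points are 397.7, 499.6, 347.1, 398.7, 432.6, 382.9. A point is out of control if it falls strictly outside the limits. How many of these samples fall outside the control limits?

2

Compare each point to [377.2, 462.8]: sample 2 = 499.6 > UCL; sample 3 = 347.1 < LCL.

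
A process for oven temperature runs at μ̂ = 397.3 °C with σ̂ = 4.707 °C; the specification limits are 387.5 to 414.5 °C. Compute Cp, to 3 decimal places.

0.956

Cp = (USL − LSL) / (6σ̂) = (414.5 − 387.5) / (6 × 4.707) = 27.0000 / 28.2420 = 0.9560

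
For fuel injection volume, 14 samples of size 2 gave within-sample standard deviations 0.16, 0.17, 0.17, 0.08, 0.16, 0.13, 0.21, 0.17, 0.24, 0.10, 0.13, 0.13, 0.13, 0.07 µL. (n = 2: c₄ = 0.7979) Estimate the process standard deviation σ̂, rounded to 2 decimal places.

s̄ = (0.16 + 0.17 + 0.17 + 0.08 + 0.16 + 0.13 + 0.21 + 0.17 + 0.24 + 0.10 + 0.13 + 0.13 + 0.13 + 0.07) / 14 = 0.1464
σ̂ = s̄ / c₄ = 0.1464 / 0.7979 = 0.1835

0.18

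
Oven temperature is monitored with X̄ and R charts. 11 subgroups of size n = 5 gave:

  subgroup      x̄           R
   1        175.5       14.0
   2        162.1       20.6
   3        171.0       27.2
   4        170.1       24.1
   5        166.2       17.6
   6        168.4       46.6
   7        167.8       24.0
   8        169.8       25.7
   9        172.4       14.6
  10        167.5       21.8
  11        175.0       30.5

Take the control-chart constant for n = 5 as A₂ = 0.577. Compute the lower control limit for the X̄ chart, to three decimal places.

X̄̄ = (175.5 + 162.1 + 171.0 + 170.1 + 166.2 + 168.4 + 167.8 + 169.8 + 172.4 + 167.5 + 175.0) / 11 = 1865.8000 / 11 = 169.6182
R̄ = (14.0 + 20.6 + 27.2 + 24.1 + 17.6 + 46.6 + 24.0 + 25.7 + 14.6 + 21.8 + 30.5) / 11 = 266.7000 / 11 = 24.2455
LCL = X̄̄ − A₂·R̄ = 169.6182 − 0.577 × 24.2455 = 155.6286

155.629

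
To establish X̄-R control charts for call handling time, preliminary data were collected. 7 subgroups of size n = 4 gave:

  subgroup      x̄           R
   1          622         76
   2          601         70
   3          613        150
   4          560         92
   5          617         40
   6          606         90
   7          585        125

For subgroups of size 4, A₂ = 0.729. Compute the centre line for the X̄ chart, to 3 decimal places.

X̄̄ = (622 + 601 + 613 + 560 + 617 + 606 + 585) / 7 = 4204.0000 / 7 = 600.5714
CL = X̄̄ = 600.5714

600.571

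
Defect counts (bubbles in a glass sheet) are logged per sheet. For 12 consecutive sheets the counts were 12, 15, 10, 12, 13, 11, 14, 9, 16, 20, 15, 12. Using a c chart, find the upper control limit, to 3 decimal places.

24.170

c̄ = (12 + 15 + 10 + 12 + 13 + 11 + 14 + 9 + 16 + 20 + 15 + 12) / 12 = 159 / 12 = 13.2500
UCL = c̄ + 3√c̄ = 13.2500 + 3 × √13.2500 = 13.2500 + 3 × 3.6401 = 24.1702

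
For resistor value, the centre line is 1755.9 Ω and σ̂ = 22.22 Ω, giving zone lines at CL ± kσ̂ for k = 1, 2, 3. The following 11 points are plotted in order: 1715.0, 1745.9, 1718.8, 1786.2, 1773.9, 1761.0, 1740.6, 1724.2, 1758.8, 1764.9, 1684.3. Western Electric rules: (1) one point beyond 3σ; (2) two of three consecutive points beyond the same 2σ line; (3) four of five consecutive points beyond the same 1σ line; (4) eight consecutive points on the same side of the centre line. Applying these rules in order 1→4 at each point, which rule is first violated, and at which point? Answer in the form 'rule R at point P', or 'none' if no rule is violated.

rule 1 at point 11

Zone of each point (C = within 1σ̂, B = 1σ̂–2σ̂, A = 2σ̂–3σ̂, * = beyond 3σ̂; sign = side of CL): 1:-B, 2:-C, 3:-B, 4:+B, 5:+C, 6:+C, 7:-C, 8:-B, 9:+C, 10:+C, 11:-*
Rule 1 (one point beyond the 3σ limits) is satisfied at point 11.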